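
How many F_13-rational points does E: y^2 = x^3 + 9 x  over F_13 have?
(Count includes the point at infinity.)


For each x in F_13, count y with y^2 = x^3 + 9 x + 0 mod 13:
  x = 0: RHS = 0, y in [0]  -> 1 point(s)
  x = 1: RHS = 10, y in [6, 7]  -> 2 point(s)
  x = 2: RHS = 0, y in [0]  -> 1 point(s)
  x = 4: RHS = 9, y in [3, 10]  -> 2 point(s)
  x = 5: RHS = 1, y in [1, 12]  -> 2 point(s)
  x = 6: RHS = 10, y in [6, 7]  -> 2 point(s)
  x = 7: RHS = 3, y in [4, 9]  -> 2 point(s)
  x = 8: RHS = 12, y in [5, 8]  -> 2 point(s)
  x = 9: RHS = 4, y in [2, 11]  -> 2 point(s)
  x = 11: RHS = 0, y in [0]  -> 1 point(s)
  x = 12: RHS = 3, y in [4, 9]  -> 2 point(s)
Affine points: 19. Add the point at infinity: total = 20.

#E(F_13) = 20


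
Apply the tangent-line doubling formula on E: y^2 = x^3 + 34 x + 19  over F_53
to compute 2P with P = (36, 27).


Doubling: s = (3 x1^2 + a) / (2 y1)
s = (3*36^2 + 34) / (2*27) mod 53 = 0
x3 = s^2 - 2 x1 mod 53 = 0^2 - 2*36 = 34
y3 = s (x1 - x3) - y1 mod 53 = 0 * (36 - 34) - 27 = 26

2P = (34, 26)


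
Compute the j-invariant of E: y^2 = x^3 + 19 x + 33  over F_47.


Delta = -16(4 a^3 + 27 b^2) mod 47 = 26
-1728 * (4 a)^3 = -1728 * (4*19)^3 mod 47 = 3
j = 3 * 26^(-1) mod 47 = 20

j = 20 (mod 47)


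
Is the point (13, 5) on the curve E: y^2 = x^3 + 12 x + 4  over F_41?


Check whether y^2 = x^3 + 12 x + 4 (mod 41) for (x, y) = (13, 5).
LHS: y^2 = 5^2 mod 41 = 25
RHS: x^3 + 12 x + 4 = 13^3 + 12*13 + 4 mod 41 = 20
LHS != RHS

No, not on the curve


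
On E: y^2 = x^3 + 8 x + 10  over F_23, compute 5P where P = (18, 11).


k = 5 = 101_2 (binary, LSB first: 101)
Double-and-add from P = (18, 11):
  bit 0 = 1: acc = O + (18, 11) = (18, 11)
  bit 1 = 0: acc unchanged = (18, 11)
  bit 2 = 1: acc = (18, 11) + (15, 20) = (22, 1)

5P = (22, 1)


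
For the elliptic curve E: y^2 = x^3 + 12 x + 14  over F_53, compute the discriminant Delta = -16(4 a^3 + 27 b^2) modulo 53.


4 a^3 + 27 b^2 = 4*12^3 + 27*14^2 = 6912 + 5292 = 12204
Delta = -16 * (12204) = -195264
Delta mod 53 = 41

Delta = 41 (mod 53)


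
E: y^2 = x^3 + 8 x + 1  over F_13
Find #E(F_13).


For each x in F_13, count y with y^2 = x^3 + 8 x + 1 mod 13:
  x = 0: RHS = 1, y in [1, 12]  -> 2 point(s)
  x = 1: RHS = 10, y in [6, 7]  -> 2 point(s)
  x = 2: RHS = 12, y in [5, 8]  -> 2 point(s)
  x = 3: RHS = 0, y in [0]  -> 1 point(s)
  x = 5: RHS = 10, y in [6, 7]  -> 2 point(s)
  x = 7: RHS = 10, y in [6, 7]  -> 2 point(s)
  x = 9: RHS = 9, y in [3, 10]  -> 2 point(s)
  x = 11: RHS = 3, y in [4, 9]  -> 2 point(s)
Affine points: 15. Add the point at infinity: total = 16.

#E(F_13) = 16


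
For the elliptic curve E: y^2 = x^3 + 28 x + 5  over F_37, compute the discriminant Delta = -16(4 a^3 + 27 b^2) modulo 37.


4 a^3 + 27 b^2 = 4*28^3 + 27*5^2 = 87808 + 675 = 88483
Delta = -16 * (88483) = -1415728
Delta mod 37 = 3

Delta = 3 (mod 37)


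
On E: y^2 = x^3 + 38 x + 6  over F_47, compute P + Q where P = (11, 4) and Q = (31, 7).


P != Q, so use the chord formula.
s = (y2 - y1) / (x2 - x1) = (3) / (20) mod 47 = 26
x3 = s^2 - x1 - x2 mod 47 = 26^2 - 11 - 31 = 23
y3 = s (x1 - x3) - y1 mod 47 = 26 * (11 - 23) - 4 = 13

P + Q = (23, 13)


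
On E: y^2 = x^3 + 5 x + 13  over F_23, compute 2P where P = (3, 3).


k = 2 = 10_2 (binary, LSB first: 01)
Double-and-add from P = (3, 3):
  bit 0 = 0: acc unchanged = O
  bit 1 = 1: acc = O + (2, 10) = (2, 10)

2P = (2, 10)


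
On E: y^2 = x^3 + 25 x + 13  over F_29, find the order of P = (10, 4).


Compute successive multiples of P until we hit O:
  1P = (10, 4)
  2P = (15, 14)
  3P = (8, 0)
  4P = (15, 15)
  5P = (10, 25)
  6P = O

ord(P) = 6


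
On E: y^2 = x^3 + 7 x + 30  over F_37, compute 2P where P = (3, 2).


Doubling: s = (3 x1^2 + a) / (2 y1)
s = (3*3^2 + 7) / (2*2) mod 37 = 27
x3 = s^2 - 2 x1 mod 37 = 27^2 - 2*3 = 20
y3 = s (x1 - x3) - y1 mod 37 = 27 * (3 - 20) - 2 = 20

2P = (20, 20)


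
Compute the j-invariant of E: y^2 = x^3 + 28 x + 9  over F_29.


Delta = -16(4 a^3 + 27 b^2) mod 29 = 17
-1728 * (4 a)^3 = -1728 * (4*28)^3 mod 29 = 15
j = 15 * 17^(-1) mod 29 = 6

j = 6 (mod 29)


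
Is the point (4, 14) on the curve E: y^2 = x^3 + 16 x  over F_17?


Check whether y^2 = x^3 + 16 x + 0 (mod 17) for (x, y) = (4, 14).
LHS: y^2 = 14^2 mod 17 = 9
RHS: x^3 + 16 x + 0 = 4^3 + 16*4 + 0 mod 17 = 9
LHS = RHS

Yes, on the curve


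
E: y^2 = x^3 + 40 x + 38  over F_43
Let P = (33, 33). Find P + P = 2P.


Doubling: s = (3 x1^2 + a) / (2 y1)
s = (3*33^2 + 40) / (2*33) mod 43 = 26
x3 = s^2 - 2 x1 mod 43 = 26^2 - 2*33 = 8
y3 = s (x1 - x3) - y1 mod 43 = 26 * (33 - 8) - 33 = 15

2P = (8, 15)


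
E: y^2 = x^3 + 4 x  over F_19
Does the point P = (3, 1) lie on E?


Check whether y^2 = x^3 + 4 x + 0 (mod 19) for (x, y) = (3, 1).
LHS: y^2 = 1^2 mod 19 = 1
RHS: x^3 + 4 x + 0 = 3^3 + 4*3 + 0 mod 19 = 1
LHS = RHS

Yes, on the curve


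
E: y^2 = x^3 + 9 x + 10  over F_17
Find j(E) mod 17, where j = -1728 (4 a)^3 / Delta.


Delta = -16(4 a^3 + 27 b^2) mod 17 = 6
-1728 * (4 a)^3 = -1728 * (4*9)^3 mod 17 = 14
j = 14 * 6^(-1) mod 17 = 8

j = 8 (mod 17)


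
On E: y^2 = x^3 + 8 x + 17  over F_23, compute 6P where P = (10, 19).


k = 6 = 110_2 (binary, LSB first: 011)
Double-and-add from P = (10, 19):
  bit 0 = 0: acc unchanged = O
  bit 1 = 1: acc = O + (19, 17) = (19, 17)
  bit 2 = 1: acc = (19, 17) + (17, 12) = (22, 10)

6P = (22, 10)


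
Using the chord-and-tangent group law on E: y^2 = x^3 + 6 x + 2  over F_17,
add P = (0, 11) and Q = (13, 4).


P != Q, so use the chord formula.
s = (y2 - y1) / (x2 - x1) = (10) / (13) mod 17 = 6
x3 = s^2 - x1 - x2 mod 17 = 6^2 - 0 - 13 = 6
y3 = s (x1 - x3) - y1 mod 17 = 6 * (0 - 6) - 11 = 4

P + Q = (6, 4)


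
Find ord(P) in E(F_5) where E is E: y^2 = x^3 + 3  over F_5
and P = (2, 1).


Compute successive multiples of P until we hit O:
  1P = (2, 1)
  2P = (2, 4)
  3P = O

ord(P) = 3


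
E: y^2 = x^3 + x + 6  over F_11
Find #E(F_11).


For each x in F_11, count y with y^2 = x^3 + 1 x + 6 mod 11:
  x = 2: RHS = 5, y in [4, 7]  -> 2 point(s)
  x = 3: RHS = 3, y in [5, 6]  -> 2 point(s)
  x = 5: RHS = 4, y in [2, 9]  -> 2 point(s)
  x = 7: RHS = 4, y in [2, 9]  -> 2 point(s)
  x = 8: RHS = 9, y in [3, 8]  -> 2 point(s)
  x = 10: RHS = 4, y in [2, 9]  -> 2 point(s)
Affine points: 12. Add the point at infinity: total = 13.

#E(F_11) = 13


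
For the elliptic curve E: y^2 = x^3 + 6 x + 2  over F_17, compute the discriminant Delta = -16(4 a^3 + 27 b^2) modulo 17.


4 a^3 + 27 b^2 = 4*6^3 + 27*2^2 = 864 + 108 = 972
Delta = -16 * (972) = -15552
Delta mod 17 = 3

Delta = 3 (mod 17)


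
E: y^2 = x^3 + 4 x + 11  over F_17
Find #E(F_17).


For each x in F_17, count y with y^2 = x^3 + 4 x + 11 mod 17:
  x = 1: RHS = 16, y in [4, 13]  -> 2 point(s)
  x = 3: RHS = 16, y in [4, 13]  -> 2 point(s)
  x = 6: RHS = 13, y in [8, 9]  -> 2 point(s)
  x = 7: RHS = 8, y in [5, 12]  -> 2 point(s)
  x = 11: RHS = 9, y in [3, 14]  -> 2 point(s)
  x = 12: RHS = 2, y in [6, 11]  -> 2 point(s)
  x = 13: RHS = 16, y in [4, 13]  -> 2 point(s)
Affine points: 14. Add the point at infinity: total = 15.

#E(F_17) = 15


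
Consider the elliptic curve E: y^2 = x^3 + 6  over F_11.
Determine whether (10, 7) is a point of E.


Check whether y^2 = x^3 + 0 x + 6 (mod 11) for (x, y) = (10, 7).
LHS: y^2 = 7^2 mod 11 = 5
RHS: x^3 + 0 x + 6 = 10^3 + 0*10 + 6 mod 11 = 5
LHS = RHS

Yes, on the curve


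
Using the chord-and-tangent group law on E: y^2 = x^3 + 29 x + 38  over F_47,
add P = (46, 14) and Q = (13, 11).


P != Q, so use the chord formula.
s = (y2 - y1) / (x2 - x1) = (44) / (14) mod 47 = 30
x3 = s^2 - x1 - x2 mod 47 = 30^2 - 46 - 13 = 42
y3 = s (x1 - x3) - y1 mod 47 = 30 * (46 - 42) - 14 = 12

P + Q = (42, 12)


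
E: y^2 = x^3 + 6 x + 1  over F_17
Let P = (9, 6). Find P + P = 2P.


Doubling: s = (3 x1^2 + a) / (2 y1)
s = (3*9^2 + 6) / (2*6) mod 17 = 8
x3 = s^2 - 2 x1 mod 17 = 8^2 - 2*9 = 12
y3 = s (x1 - x3) - y1 mod 17 = 8 * (9 - 12) - 6 = 4

2P = (12, 4)


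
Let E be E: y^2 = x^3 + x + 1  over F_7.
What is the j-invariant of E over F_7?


Delta = -16(4 a^3 + 27 b^2) mod 7 = 1
-1728 * (4 a)^3 = -1728 * (4*1)^3 mod 7 = 1
j = 1 * 1^(-1) mod 7 = 1

j = 1 (mod 7)


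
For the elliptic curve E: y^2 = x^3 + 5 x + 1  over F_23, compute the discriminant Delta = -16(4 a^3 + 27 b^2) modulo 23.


4 a^3 + 27 b^2 = 4*5^3 + 27*1^2 = 500 + 27 = 527
Delta = -16 * (527) = -8432
Delta mod 23 = 9

Delta = 9 (mod 23)


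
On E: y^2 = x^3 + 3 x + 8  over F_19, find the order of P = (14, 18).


Compute successive multiples of P until we hit O:
  1P = (14, 18)
  2P = (11, 17)
  3P = (11, 2)
  4P = (14, 1)
  5P = O

ord(P) = 5


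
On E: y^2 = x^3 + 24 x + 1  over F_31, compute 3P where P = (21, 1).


k = 3 = 11_2 (binary, LSB first: 11)
Double-and-add from P = (21, 1):
  bit 0 = 1: acc = O + (21, 1) = (21, 1)
  bit 1 = 1: acc = (21, 1) + (7, 4) = (7, 27)

3P = (7, 27)


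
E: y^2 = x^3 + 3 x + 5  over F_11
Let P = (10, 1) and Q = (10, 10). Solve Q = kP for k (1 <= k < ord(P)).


Enumerate multiples of P until we hit Q = (10, 10):
  1P = (10, 1)
  2P = (0, 7)
  3P = (4, 2)
  4P = (1, 3)
  5P = (1, 8)
  6P = (4, 9)
  7P = (0, 4)
  8P = (10, 10)
Match found at i = 8.

k = 8


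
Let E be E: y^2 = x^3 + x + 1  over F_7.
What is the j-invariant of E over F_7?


Delta = -16(4 a^3 + 27 b^2) mod 7 = 1
-1728 * (4 a)^3 = -1728 * (4*1)^3 mod 7 = 1
j = 1 * 1^(-1) mod 7 = 1

j = 1 (mod 7)


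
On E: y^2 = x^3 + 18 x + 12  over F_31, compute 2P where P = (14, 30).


Doubling: s = (3 x1^2 + a) / (2 y1)
s = (3*14^2 + 18) / (2*30) mod 31 = 7
x3 = s^2 - 2 x1 mod 31 = 7^2 - 2*14 = 21
y3 = s (x1 - x3) - y1 mod 31 = 7 * (14 - 21) - 30 = 14

2P = (21, 14)


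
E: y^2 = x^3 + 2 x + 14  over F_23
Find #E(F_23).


For each x in F_23, count y with y^2 = x^3 + 2 x + 14 mod 23:
  x = 2: RHS = 3, y in [7, 16]  -> 2 point(s)
  x = 3: RHS = 1, y in [1, 22]  -> 2 point(s)
  x = 6: RHS = 12, y in [9, 14]  -> 2 point(s)
  x = 7: RHS = 3, y in [7, 16]  -> 2 point(s)
  x = 8: RHS = 13, y in [6, 17]  -> 2 point(s)
  x = 9: RHS = 2, y in [5, 18]  -> 2 point(s)
  x = 12: RHS = 18, y in [8, 15]  -> 2 point(s)
  x = 13: RHS = 6, y in [11, 12]  -> 2 point(s)
  x = 14: RHS = 3, y in [7, 16]  -> 2 point(s)
  x = 16: RHS = 2, y in [5, 18]  -> 2 point(s)
  x = 17: RHS = 16, y in [4, 19]  -> 2 point(s)
  x = 20: RHS = 4, y in [2, 21]  -> 2 point(s)
  x = 21: RHS = 2, y in [5, 18]  -> 2 point(s)
Affine points: 26. Add the point at infinity: total = 27.

#E(F_23) = 27


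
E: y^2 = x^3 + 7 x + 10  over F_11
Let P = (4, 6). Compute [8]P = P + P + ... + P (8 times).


k = 8 = 1000_2 (binary, LSB first: 0001)
Double-and-add from P = (4, 6):
  bit 0 = 0: acc unchanged = O
  bit 1 = 0: acc unchanged = O
  bit 2 = 0: acc unchanged = O
  bit 3 = 1: acc = O + (4, 5) = (4, 5)

8P = (4, 5)


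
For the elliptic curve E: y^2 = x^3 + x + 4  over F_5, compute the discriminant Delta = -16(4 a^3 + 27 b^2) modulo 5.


4 a^3 + 27 b^2 = 4*1^3 + 27*4^2 = 4 + 432 = 436
Delta = -16 * (436) = -6976
Delta mod 5 = 4

Delta = 4 (mod 5)


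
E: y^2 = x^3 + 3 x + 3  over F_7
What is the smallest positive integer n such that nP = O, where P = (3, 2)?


Compute successive multiples of P until we hit O:
  1P = (3, 2)
  2P = (3, 5)
  3P = O

ord(P) = 3


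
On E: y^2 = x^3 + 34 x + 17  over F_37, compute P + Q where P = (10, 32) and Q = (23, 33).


P != Q, so use the chord formula.
s = (y2 - y1) / (x2 - x1) = (1) / (13) mod 37 = 20
x3 = s^2 - x1 - x2 mod 37 = 20^2 - 10 - 23 = 34
y3 = s (x1 - x3) - y1 mod 37 = 20 * (10 - 34) - 32 = 6

P + Q = (34, 6)


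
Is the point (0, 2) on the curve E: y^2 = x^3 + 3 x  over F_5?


Check whether y^2 = x^3 + 3 x + 0 (mod 5) for (x, y) = (0, 2).
LHS: y^2 = 2^2 mod 5 = 4
RHS: x^3 + 3 x + 0 = 0^3 + 3*0 + 0 mod 5 = 0
LHS != RHS

No, not on the curve


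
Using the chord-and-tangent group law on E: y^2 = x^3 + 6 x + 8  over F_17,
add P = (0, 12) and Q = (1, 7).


P != Q, so use the chord formula.
s = (y2 - y1) / (x2 - x1) = (12) / (1) mod 17 = 12
x3 = s^2 - x1 - x2 mod 17 = 12^2 - 0 - 1 = 7
y3 = s (x1 - x3) - y1 mod 17 = 12 * (0 - 7) - 12 = 6

P + Q = (7, 6)


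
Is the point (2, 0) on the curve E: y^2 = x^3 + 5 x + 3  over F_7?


Check whether y^2 = x^3 + 5 x + 3 (mod 7) for (x, y) = (2, 0).
LHS: y^2 = 0^2 mod 7 = 0
RHS: x^3 + 5 x + 3 = 2^3 + 5*2 + 3 mod 7 = 0
LHS = RHS

Yes, on the curve


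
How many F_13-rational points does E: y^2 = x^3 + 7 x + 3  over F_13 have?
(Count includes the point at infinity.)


For each x in F_13, count y with y^2 = x^3 + 7 x + 3 mod 13:
  x = 0: RHS = 3, y in [4, 9]  -> 2 point(s)
  x = 2: RHS = 12, y in [5, 8]  -> 2 point(s)
  x = 3: RHS = 12, y in [5, 8]  -> 2 point(s)
  x = 4: RHS = 4, y in [2, 11]  -> 2 point(s)
  x = 6: RHS = 1, y in [1, 12]  -> 2 point(s)
  x = 8: RHS = 12, y in [5, 8]  -> 2 point(s)
Affine points: 12. Add the point at infinity: total = 13.

#E(F_13) = 13


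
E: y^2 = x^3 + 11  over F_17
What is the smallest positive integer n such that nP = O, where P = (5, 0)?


Compute successive multiples of P until we hit O:
  1P = (5, 0)
  2P = O

ord(P) = 2


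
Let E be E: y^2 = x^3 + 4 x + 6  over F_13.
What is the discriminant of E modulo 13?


4 a^3 + 27 b^2 = 4*4^3 + 27*6^2 = 256 + 972 = 1228
Delta = -16 * (1228) = -19648
Delta mod 13 = 8

Delta = 8 (mod 13)


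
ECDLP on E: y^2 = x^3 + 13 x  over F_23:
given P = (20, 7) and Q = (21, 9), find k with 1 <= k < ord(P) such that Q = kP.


Enumerate multiples of P until we hit Q = (21, 9):
  1P = (20, 7)
  2P = (9, 8)
  3P = (21, 14)
  4P = (8, 8)
  5P = (22, 20)
  6P = (6, 15)
  7P = (10, 7)
  8P = (16, 16)
  9P = (5, 11)
  10P = (4, 1)
  11P = (11, 5)
  12P = (0, 0)
  13P = (11, 18)
  14P = (4, 22)
  15P = (5, 12)
  16P = (16, 7)
  17P = (10, 16)
  18P = (6, 8)
  19P = (22, 3)
  20P = (8, 15)
  21P = (21, 9)
Match found at i = 21.

k = 21


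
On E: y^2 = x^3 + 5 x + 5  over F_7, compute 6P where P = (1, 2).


k = 6 = 110_2 (binary, LSB first: 011)
Double-and-add from P = (1, 2):
  bit 0 = 0: acc unchanged = O
  bit 1 = 1: acc = O + (2, 3) = (2, 3)
  bit 2 = 1: acc = (2, 3) + (5, 6) = (1, 5)

6P = (1, 5)


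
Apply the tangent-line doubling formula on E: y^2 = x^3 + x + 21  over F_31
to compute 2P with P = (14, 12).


Doubling: s = (3 x1^2 + a) / (2 y1)
s = (3*14^2 + 1) / (2*12) mod 31 = 0
x3 = s^2 - 2 x1 mod 31 = 0^2 - 2*14 = 3
y3 = s (x1 - x3) - y1 mod 31 = 0 * (14 - 3) - 12 = 19

2P = (3, 19)


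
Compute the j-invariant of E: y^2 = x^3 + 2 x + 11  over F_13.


Delta = -16(4 a^3 + 27 b^2) mod 13 = 9
-1728 * (4 a)^3 = -1728 * (4*2)^3 mod 13 = 5
j = 5 * 9^(-1) mod 13 = 2

j = 2 (mod 13)


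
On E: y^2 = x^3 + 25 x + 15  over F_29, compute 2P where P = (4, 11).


k = 2 = 10_2 (binary, LSB first: 01)
Double-and-add from P = (4, 11):
  bit 0 = 0: acc unchanged = O
  bit 1 = 1: acc = O + (25, 5) = (25, 5)

2P = (25, 5)


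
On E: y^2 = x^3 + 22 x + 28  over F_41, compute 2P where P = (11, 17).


Doubling: s = (3 x1^2 + a) / (2 y1)
s = (3*11^2 + 22) / (2*17) mod 41 = 27
x3 = s^2 - 2 x1 mod 41 = 27^2 - 2*11 = 10
y3 = s (x1 - x3) - y1 mod 41 = 27 * (11 - 10) - 17 = 10

2P = (10, 10)


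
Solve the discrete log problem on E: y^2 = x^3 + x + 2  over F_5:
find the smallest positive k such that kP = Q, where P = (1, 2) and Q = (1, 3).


Enumerate multiples of P until we hit Q = (1, 3):
  1P = (1, 2)
  2P = (4, 0)
  3P = (1, 3)
Match found at i = 3.

k = 3


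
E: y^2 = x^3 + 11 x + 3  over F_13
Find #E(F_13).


For each x in F_13, count y with y^2 = x^3 + 11 x + 3 mod 13:
  x = 0: RHS = 3, y in [4, 9]  -> 2 point(s)
  x = 5: RHS = 1, y in [1, 12]  -> 2 point(s)
  x = 6: RHS = 12, y in [5, 8]  -> 2 point(s)
  x = 9: RHS = 12, y in [5, 8]  -> 2 point(s)
  x = 11: RHS = 12, y in [5, 8]  -> 2 point(s)
  x = 12: RHS = 4, y in [2, 11]  -> 2 point(s)
Affine points: 12. Add the point at infinity: total = 13.

#E(F_13) = 13


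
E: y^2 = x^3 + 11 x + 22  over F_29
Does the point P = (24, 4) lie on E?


Check whether y^2 = x^3 + 11 x + 22 (mod 29) for (x, y) = (24, 4).
LHS: y^2 = 4^2 mod 29 = 16
RHS: x^3 + 11 x + 22 = 24^3 + 11*24 + 22 mod 29 = 16
LHS = RHS

Yes, on the curve


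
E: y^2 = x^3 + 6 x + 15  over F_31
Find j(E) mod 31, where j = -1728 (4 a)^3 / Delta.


Delta = -16(4 a^3 + 27 b^2) mod 31 = 18
-1728 * (4 a)^3 = -1728 * (4*6)^3 mod 31 = 15
j = 15 * 18^(-1) mod 31 = 6

j = 6 (mod 31)


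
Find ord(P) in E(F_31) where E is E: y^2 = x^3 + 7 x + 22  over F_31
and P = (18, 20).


Compute successive multiples of P until we hit O:
  1P = (18, 20)
  2P = (30, 18)
  3P = (8, 30)
  4P = (6, 30)
  5P = (12, 6)
  6P = (3, 15)
  7P = (17, 1)
  8P = (16, 18)
  ... (continuing to 18P)
  18P = O

ord(P) = 18


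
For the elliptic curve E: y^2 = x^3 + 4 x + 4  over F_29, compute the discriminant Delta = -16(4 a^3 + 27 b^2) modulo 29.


4 a^3 + 27 b^2 = 4*4^3 + 27*4^2 = 256 + 432 = 688
Delta = -16 * (688) = -11008
Delta mod 29 = 12

Delta = 12 (mod 29)


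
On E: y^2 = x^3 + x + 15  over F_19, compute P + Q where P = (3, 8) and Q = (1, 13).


P != Q, so use the chord formula.
s = (y2 - y1) / (x2 - x1) = (5) / (17) mod 19 = 7
x3 = s^2 - x1 - x2 mod 19 = 7^2 - 3 - 1 = 7
y3 = s (x1 - x3) - y1 mod 19 = 7 * (3 - 7) - 8 = 2

P + Q = (7, 2)


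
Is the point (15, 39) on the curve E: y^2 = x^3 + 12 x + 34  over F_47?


Check whether y^2 = x^3 + 12 x + 34 (mod 47) for (x, y) = (15, 39).
LHS: y^2 = 39^2 mod 47 = 17
RHS: x^3 + 12 x + 34 = 15^3 + 12*15 + 34 mod 47 = 17
LHS = RHS

Yes, on the curve


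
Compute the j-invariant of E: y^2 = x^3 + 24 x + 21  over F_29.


Delta = -16(4 a^3 + 27 b^2) mod 29 = 14
-1728 * (4 a)^3 = -1728 * (4*24)^3 mod 29 = 19
j = 19 * 14^(-1) mod 29 = 20

j = 20 (mod 29)


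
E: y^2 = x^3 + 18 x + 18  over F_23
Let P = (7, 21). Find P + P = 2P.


Doubling: s = (3 x1^2 + a) / (2 y1)
s = (3*7^2 + 18) / (2*21) mod 23 = 22
x3 = s^2 - 2 x1 mod 23 = 22^2 - 2*7 = 10
y3 = s (x1 - x3) - y1 mod 23 = 22 * (7 - 10) - 21 = 5

2P = (10, 5)


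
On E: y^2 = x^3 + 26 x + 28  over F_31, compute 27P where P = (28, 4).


k = 27 = 11011_2 (binary, LSB first: 11011)
Double-and-add from P = (28, 4):
  bit 0 = 1: acc = O + (28, 4) = (28, 4)
  bit 1 = 1: acc = (28, 4) + (0, 11) = (5, 29)
  bit 2 = 0: acc unchanged = (5, 29)
  bit 3 = 1: acc = (5, 29) + (6, 20) = (8, 29)
  bit 4 = 1: acc = (8, 29) + (21, 15) = (16, 13)

27P = (16, 13)


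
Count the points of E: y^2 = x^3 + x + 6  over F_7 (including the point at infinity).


For each x in F_7, count y with y^2 = x^3 + 1 x + 6 mod 7:
  x = 1: RHS = 1, y in [1, 6]  -> 2 point(s)
  x = 2: RHS = 2, y in [3, 4]  -> 2 point(s)
  x = 3: RHS = 1, y in [1, 6]  -> 2 point(s)
  x = 4: RHS = 4, y in [2, 5]  -> 2 point(s)
  x = 6: RHS = 4, y in [2, 5]  -> 2 point(s)
Affine points: 10. Add the point at infinity: total = 11.

#E(F_7) = 11


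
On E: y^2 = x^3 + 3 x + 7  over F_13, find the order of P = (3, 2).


Compute successive multiples of P until we hit O:
  1P = (3, 2)
  2P = (8, 6)
  3P = (12, 9)
  4P = (10, 7)
  5P = (9, 3)
  6P = (5, 2)
  7P = (5, 11)
  8P = (9, 10)
  ... (continuing to 13P)
  13P = O

ord(P) = 13


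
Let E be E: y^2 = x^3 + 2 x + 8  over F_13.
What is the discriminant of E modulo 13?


4 a^3 + 27 b^2 = 4*2^3 + 27*8^2 = 32 + 1728 = 1760
Delta = -16 * (1760) = -28160
Delta mod 13 = 11

Delta = 11 (mod 13)


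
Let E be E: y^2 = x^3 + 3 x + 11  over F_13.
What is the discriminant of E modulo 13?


4 a^3 + 27 b^2 = 4*3^3 + 27*11^2 = 108 + 3267 = 3375
Delta = -16 * (3375) = -54000
Delta mod 13 = 2

Delta = 2 (mod 13)


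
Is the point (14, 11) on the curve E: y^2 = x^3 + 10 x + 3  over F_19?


Check whether y^2 = x^3 + 10 x + 3 (mod 19) for (x, y) = (14, 11).
LHS: y^2 = 11^2 mod 19 = 7
RHS: x^3 + 10 x + 3 = 14^3 + 10*14 + 3 mod 19 = 18
LHS != RHS

No, not on the curve


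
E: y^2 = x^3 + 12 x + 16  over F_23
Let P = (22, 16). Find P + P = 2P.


Doubling: s = (3 x1^2 + a) / (2 y1)
s = (3*22^2 + 12) / (2*16) mod 23 = 17
x3 = s^2 - 2 x1 mod 23 = 17^2 - 2*22 = 15
y3 = s (x1 - x3) - y1 mod 23 = 17 * (22 - 15) - 16 = 11

2P = (15, 11)


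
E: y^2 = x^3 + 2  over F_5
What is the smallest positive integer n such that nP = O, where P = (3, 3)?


Compute successive multiples of P until we hit O:
  1P = (3, 3)
  2P = (3, 2)
  3P = O

ord(P) = 3


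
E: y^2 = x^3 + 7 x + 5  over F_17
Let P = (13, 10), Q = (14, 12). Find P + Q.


P != Q, so use the chord formula.
s = (y2 - y1) / (x2 - x1) = (2) / (1) mod 17 = 2
x3 = s^2 - x1 - x2 mod 17 = 2^2 - 13 - 14 = 11
y3 = s (x1 - x3) - y1 mod 17 = 2 * (13 - 11) - 10 = 11

P + Q = (11, 11)


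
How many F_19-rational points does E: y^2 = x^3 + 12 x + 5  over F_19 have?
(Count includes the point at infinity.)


For each x in F_19, count y with y^2 = x^3 + 12 x + 5 mod 19:
  x = 0: RHS = 5, y in [9, 10]  -> 2 point(s)
  x = 3: RHS = 11, y in [7, 12]  -> 2 point(s)
  x = 5: RHS = 0, y in [0]  -> 1 point(s)
  x = 8: RHS = 5, y in [9, 10]  -> 2 point(s)
  x = 9: RHS = 6, y in [5, 14]  -> 2 point(s)
  x = 10: RHS = 4, y in [2, 17]  -> 2 point(s)
  x = 11: RHS = 5, y in [9, 10]  -> 2 point(s)
  x = 15: RHS = 7, y in [8, 11]  -> 2 point(s)
  x = 17: RHS = 11, y in [7, 12]  -> 2 point(s)
  x = 18: RHS = 11, y in [7, 12]  -> 2 point(s)
Affine points: 19. Add the point at infinity: total = 20.

#E(F_19) = 20


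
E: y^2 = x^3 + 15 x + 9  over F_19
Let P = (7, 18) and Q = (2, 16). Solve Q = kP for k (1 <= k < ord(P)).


Enumerate multiples of P until we hit Q = (2, 16):
  1P = (7, 18)
  2P = (11, 2)
  3P = (17, 3)
  4P = (2, 3)
  5P = (0, 3)
  6P = (10, 0)
  7P = (0, 16)
  8P = (2, 16)
Match found at i = 8.

k = 8


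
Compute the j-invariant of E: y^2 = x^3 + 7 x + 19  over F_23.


Delta = -16(4 a^3 + 27 b^2) mod 23 = 1
-1728 * (4 a)^3 = -1728 * (4*7)^3 mod 23 = 16
j = 16 * 1^(-1) mod 23 = 16

j = 16 (mod 23)


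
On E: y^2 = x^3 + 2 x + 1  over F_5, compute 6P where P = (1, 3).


k = 6 = 110_2 (binary, LSB first: 011)
Double-and-add from P = (1, 3):
  bit 0 = 0: acc unchanged = O
  bit 1 = 1: acc = O + (3, 2) = (3, 2)
  bit 2 = 1: acc = (3, 2) + (0, 1) = (1, 2)

6P = (1, 2)


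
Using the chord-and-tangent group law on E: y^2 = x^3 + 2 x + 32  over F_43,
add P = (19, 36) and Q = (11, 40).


P != Q, so use the chord formula.
s = (y2 - y1) / (x2 - x1) = (4) / (35) mod 43 = 21
x3 = s^2 - x1 - x2 mod 43 = 21^2 - 19 - 11 = 24
y3 = s (x1 - x3) - y1 mod 43 = 21 * (19 - 24) - 36 = 31

P + Q = (24, 31)


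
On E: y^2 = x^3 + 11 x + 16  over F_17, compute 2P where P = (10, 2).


Doubling: s = (3 x1^2 + a) / (2 y1)
s = (3*10^2 + 11) / (2*2) mod 17 = 14
x3 = s^2 - 2 x1 mod 17 = 14^2 - 2*10 = 6
y3 = s (x1 - x3) - y1 mod 17 = 14 * (10 - 6) - 2 = 3

2P = (6, 3)


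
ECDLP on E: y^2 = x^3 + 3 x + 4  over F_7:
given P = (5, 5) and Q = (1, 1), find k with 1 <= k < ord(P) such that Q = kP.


Enumerate multiples of P until we hit Q = (1, 1):
  1P = (5, 5)
  2P = (1, 1)
Match found at i = 2.

k = 2


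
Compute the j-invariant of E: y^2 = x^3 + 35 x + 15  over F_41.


Delta = -16(4 a^3 + 27 b^2) mod 41 = 18
-1728 * (4 a)^3 = -1728 * (4*35)^3 mod 41 = 1
j = 1 * 18^(-1) mod 41 = 16

j = 16 (mod 41)


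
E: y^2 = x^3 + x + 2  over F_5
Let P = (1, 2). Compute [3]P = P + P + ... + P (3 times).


k = 3 = 11_2 (binary, LSB first: 11)
Double-and-add from P = (1, 2):
  bit 0 = 1: acc = O + (1, 2) = (1, 2)
  bit 1 = 1: acc = (1, 2) + (4, 0) = (1, 3)

3P = (1, 3)


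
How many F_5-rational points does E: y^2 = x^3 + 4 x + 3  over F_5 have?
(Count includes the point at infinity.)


For each x in F_5, count y with y^2 = x^3 + 4 x + 3 mod 5:
  x = 2: RHS = 4, y in [2, 3]  -> 2 point(s)
Affine points: 2. Add the point at infinity: total = 3.

#E(F_5) = 3


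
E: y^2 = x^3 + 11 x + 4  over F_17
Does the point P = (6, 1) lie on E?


Check whether y^2 = x^3 + 11 x + 4 (mod 17) for (x, y) = (6, 1).
LHS: y^2 = 1^2 mod 17 = 1
RHS: x^3 + 11 x + 4 = 6^3 + 11*6 + 4 mod 17 = 14
LHS != RHS

No, not on the curve


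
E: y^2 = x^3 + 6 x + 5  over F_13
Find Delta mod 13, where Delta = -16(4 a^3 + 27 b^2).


4 a^3 + 27 b^2 = 4*6^3 + 27*5^2 = 864 + 675 = 1539
Delta = -16 * (1539) = -24624
Delta mod 13 = 11

Delta = 11 (mod 13)


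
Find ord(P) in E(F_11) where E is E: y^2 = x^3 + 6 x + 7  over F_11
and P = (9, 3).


Compute successive multiples of P until we hit O:
  1P = (9, 3)
  2P = (2, 7)
  3P = (1, 5)
  4P = (10, 0)
  5P = (1, 6)
  6P = (2, 4)
  7P = (9, 8)
  8P = O

ord(P) = 8


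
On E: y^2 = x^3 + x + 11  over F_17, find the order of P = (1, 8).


Compute successive multiples of P until we hit O:
  1P = (1, 8)
  2P = (14, 10)
  3P = (15, 16)
  4P = (10, 16)
  5P = (7, 15)
  6P = (8, 15)
  7P = (9, 1)
  8P = (16, 3)
  ... (continuing to 20P)
  20P = O

ord(P) = 20


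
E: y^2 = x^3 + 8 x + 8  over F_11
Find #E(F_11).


For each x in F_11, count y with y^2 = x^3 + 8 x + 8 mod 11:
  x = 3: RHS = 4, y in [2, 9]  -> 2 point(s)
  x = 4: RHS = 5, y in [4, 7]  -> 2 point(s)
  x = 7: RHS = 0, y in [0]  -> 1 point(s)
  x = 8: RHS = 1, y in [1, 10]  -> 2 point(s)
Affine points: 7. Add the point at infinity: total = 8.

#E(F_11) = 8


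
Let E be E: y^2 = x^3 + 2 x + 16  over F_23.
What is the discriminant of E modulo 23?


4 a^3 + 27 b^2 = 4*2^3 + 27*16^2 = 32 + 6912 = 6944
Delta = -16 * (6944) = -111104
Delta mod 23 = 9

Delta = 9 (mod 23)


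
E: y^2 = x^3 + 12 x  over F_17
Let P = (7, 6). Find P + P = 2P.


Doubling: s = (3 x1^2 + a) / (2 y1)
s = (3*7^2 + 12) / (2*6) mod 17 = 9
x3 = s^2 - 2 x1 mod 17 = 9^2 - 2*7 = 16
y3 = s (x1 - x3) - y1 mod 17 = 9 * (7 - 16) - 6 = 15

2P = (16, 15)


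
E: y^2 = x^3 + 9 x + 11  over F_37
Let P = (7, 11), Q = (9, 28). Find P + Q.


P != Q, so use the chord formula.
s = (y2 - y1) / (x2 - x1) = (17) / (2) mod 37 = 27
x3 = s^2 - x1 - x2 mod 37 = 27^2 - 7 - 9 = 10
y3 = s (x1 - x3) - y1 mod 37 = 27 * (7 - 10) - 11 = 19

P + Q = (10, 19)


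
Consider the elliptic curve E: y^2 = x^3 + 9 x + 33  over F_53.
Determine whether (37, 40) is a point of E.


Check whether y^2 = x^3 + 9 x + 33 (mod 53) for (x, y) = (37, 40).
LHS: y^2 = 40^2 mod 53 = 10
RHS: x^3 + 9 x + 33 = 37^3 + 9*37 + 33 mod 53 = 33
LHS != RHS

No, not on the curve


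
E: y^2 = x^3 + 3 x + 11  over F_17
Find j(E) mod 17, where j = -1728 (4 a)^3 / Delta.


Delta = -16(4 a^3 + 27 b^2) mod 17 = 9
-1728 * (4 a)^3 = -1728 * (4*3)^3 mod 17 = 15
j = 15 * 9^(-1) mod 17 = 13

j = 13 (mod 17)


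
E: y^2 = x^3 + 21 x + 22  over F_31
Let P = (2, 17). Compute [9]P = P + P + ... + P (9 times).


k = 9 = 1001_2 (binary, LSB first: 1001)
Double-and-add from P = (2, 17):
  bit 0 = 1: acc = O + (2, 17) = (2, 17)
  bit 1 = 0: acc unchanged = (2, 17)
  bit 2 = 0: acc unchanged = (2, 17)
  bit 3 = 1: acc = (2, 17) + (3, 9) = (28, 5)

9P = (28, 5)


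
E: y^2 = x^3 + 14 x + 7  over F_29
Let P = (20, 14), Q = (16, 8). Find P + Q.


P != Q, so use the chord formula.
s = (y2 - y1) / (x2 - x1) = (23) / (25) mod 29 = 16
x3 = s^2 - x1 - x2 mod 29 = 16^2 - 20 - 16 = 17
y3 = s (x1 - x3) - y1 mod 29 = 16 * (20 - 17) - 14 = 5

P + Q = (17, 5)


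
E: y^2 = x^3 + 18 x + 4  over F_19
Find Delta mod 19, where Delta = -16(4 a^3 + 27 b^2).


4 a^3 + 27 b^2 = 4*18^3 + 27*4^2 = 23328 + 432 = 23760
Delta = -16 * (23760) = -380160
Delta mod 19 = 11

Delta = 11 (mod 19)


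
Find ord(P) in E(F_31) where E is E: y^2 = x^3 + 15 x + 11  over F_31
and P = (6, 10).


Compute successive multiples of P until we hit O:
  1P = (6, 10)
  2P = (29, 2)
  3P = (28, 30)
  4P = (5, 5)
  5P = (14, 12)
  6P = (13, 27)
  7P = (16, 10)
  8P = (9, 21)
  ... (continuing to 37P)
  37P = O

ord(P) = 37


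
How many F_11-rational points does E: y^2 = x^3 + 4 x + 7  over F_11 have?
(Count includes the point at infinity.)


For each x in F_11, count y with y^2 = x^3 + 4 x + 7 mod 11:
  x = 1: RHS = 1, y in [1, 10]  -> 2 point(s)
  x = 2: RHS = 1, y in [1, 10]  -> 2 point(s)
  x = 5: RHS = 9, y in [3, 8]  -> 2 point(s)
  x = 6: RHS = 5, y in [4, 7]  -> 2 point(s)
  x = 7: RHS = 4, y in [2, 9]  -> 2 point(s)
  x = 8: RHS = 1, y in [1, 10]  -> 2 point(s)
Affine points: 12. Add the point at infinity: total = 13.

#E(F_11) = 13


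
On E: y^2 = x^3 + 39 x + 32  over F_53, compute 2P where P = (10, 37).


Doubling: s = (3 x1^2 + a) / (2 y1)
s = (3*10^2 + 39) / (2*37) mod 53 = 1
x3 = s^2 - 2 x1 mod 53 = 1^2 - 2*10 = 34
y3 = s (x1 - x3) - y1 mod 53 = 1 * (10 - 34) - 37 = 45

2P = (34, 45)


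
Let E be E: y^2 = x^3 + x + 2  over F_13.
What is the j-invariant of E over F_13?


Delta = -16(4 a^3 + 27 b^2) mod 13 = 2
-1728 * (4 a)^3 = -1728 * (4*1)^3 mod 13 = 12
j = 12 * 2^(-1) mod 13 = 6

j = 6 (mod 13)


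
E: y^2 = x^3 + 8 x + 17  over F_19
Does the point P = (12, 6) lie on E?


Check whether y^2 = x^3 + 8 x + 17 (mod 19) for (x, y) = (12, 6).
LHS: y^2 = 6^2 mod 19 = 17
RHS: x^3 + 8 x + 17 = 12^3 + 8*12 + 17 mod 19 = 17
LHS = RHS

Yes, on the curve


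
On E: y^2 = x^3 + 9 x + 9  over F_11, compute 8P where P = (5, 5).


k = 8 = 1000_2 (binary, LSB first: 0001)
Double-and-add from P = (5, 5):
  bit 0 = 0: acc unchanged = O
  bit 1 = 0: acc unchanged = O
  bit 2 = 0: acc unchanged = O
  bit 3 = 1: acc = O + (5, 6) = (5, 6)

8P = (5, 6)


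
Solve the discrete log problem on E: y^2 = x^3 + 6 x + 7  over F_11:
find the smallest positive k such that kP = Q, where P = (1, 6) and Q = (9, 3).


Enumerate multiples of P until we hit Q = (9, 3):
  1P = (1, 6)
  2P = (2, 7)
  3P = (9, 8)
  4P = (10, 0)
  5P = (9, 3)
Match found at i = 5.

k = 5


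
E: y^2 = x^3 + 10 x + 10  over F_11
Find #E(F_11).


For each x in F_11, count y with y^2 = x^3 + 10 x + 10 mod 11:
  x = 2: RHS = 5, y in [4, 7]  -> 2 point(s)
  x = 3: RHS = 1, y in [1, 10]  -> 2 point(s)
  x = 4: RHS = 4, y in [2, 9]  -> 2 point(s)
  x = 5: RHS = 9, y in [3, 8]  -> 2 point(s)
  x = 6: RHS = 0, y in [0]  -> 1 point(s)
  x = 7: RHS = 5, y in [4, 7]  -> 2 point(s)
  x = 9: RHS = 4, y in [2, 9]  -> 2 point(s)
Affine points: 13. Add the point at infinity: total = 14.

#E(F_11) = 14


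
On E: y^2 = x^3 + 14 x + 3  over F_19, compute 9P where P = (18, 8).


k = 9 = 1001_2 (binary, LSB first: 1001)
Double-and-add from P = (18, 8):
  bit 0 = 1: acc = O + (18, 8) = (18, 8)
  bit 1 = 0: acc unchanged = (18, 8)
  bit 2 = 0: acc unchanged = (18, 8)
  bit 3 = 1: acc = (18, 8) + (15, 15) = (2, 18)

9P = (2, 18)


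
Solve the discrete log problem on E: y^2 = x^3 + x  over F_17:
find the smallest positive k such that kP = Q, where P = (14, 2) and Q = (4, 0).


Enumerate multiples of P until we hit Q = (4, 0):
  1P = (14, 2)
  2P = (4, 0)
Match found at i = 2.

k = 2


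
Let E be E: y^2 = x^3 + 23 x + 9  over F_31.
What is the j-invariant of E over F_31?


Delta = -16(4 a^3 + 27 b^2) mod 31 = 8
-1728 * (4 a)^3 = -1728 * (4*23)^3 mod 31 = 23
j = 23 * 8^(-1) mod 31 = 30

j = 30 (mod 31)


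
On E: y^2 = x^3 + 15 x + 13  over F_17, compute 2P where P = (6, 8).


Doubling: s = (3 x1^2 + a) / (2 y1)
s = (3*6^2 + 15) / (2*8) mod 17 = 13
x3 = s^2 - 2 x1 mod 17 = 13^2 - 2*6 = 4
y3 = s (x1 - x3) - y1 mod 17 = 13 * (6 - 4) - 8 = 1

2P = (4, 1)


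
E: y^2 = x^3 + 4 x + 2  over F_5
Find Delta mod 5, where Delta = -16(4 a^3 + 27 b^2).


4 a^3 + 27 b^2 = 4*4^3 + 27*2^2 = 256 + 108 = 364
Delta = -16 * (364) = -5824
Delta mod 5 = 1

Delta = 1 (mod 5)


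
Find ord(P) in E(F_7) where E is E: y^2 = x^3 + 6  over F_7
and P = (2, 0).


Compute successive multiples of P until we hit O:
  1P = (2, 0)
  2P = O

ord(P) = 2


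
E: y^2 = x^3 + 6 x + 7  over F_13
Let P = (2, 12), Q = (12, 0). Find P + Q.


P != Q, so use the chord formula.
s = (y2 - y1) / (x2 - x1) = (1) / (10) mod 13 = 4
x3 = s^2 - x1 - x2 mod 13 = 4^2 - 2 - 12 = 2
y3 = s (x1 - x3) - y1 mod 13 = 4 * (2 - 2) - 12 = 1

P + Q = (2, 1)


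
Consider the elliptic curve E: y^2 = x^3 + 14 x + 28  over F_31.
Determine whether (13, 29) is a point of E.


Check whether y^2 = x^3 + 14 x + 28 (mod 31) for (x, y) = (13, 29).
LHS: y^2 = 29^2 mod 31 = 4
RHS: x^3 + 14 x + 28 = 13^3 + 14*13 + 28 mod 31 = 20
LHS != RHS

No, not on the curve


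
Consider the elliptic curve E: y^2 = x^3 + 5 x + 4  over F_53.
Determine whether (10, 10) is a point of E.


Check whether y^2 = x^3 + 5 x + 4 (mod 53) for (x, y) = (10, 10).
LHS: y^2 = 10^2 mod 53 = 47
RHS: x^3 + 5 x + 4 = 10^3 + 5*10 + 4 mod 53 = 47
LHS = RHS

Yes, on the curve


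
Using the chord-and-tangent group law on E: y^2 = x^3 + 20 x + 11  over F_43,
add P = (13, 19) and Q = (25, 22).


P != Q, so use the chord formula.
s = (y2 - y1) / (x2 - x1) = (3) / (12) mod 43 = 11
x3 = s^2 - x1 - x2 mod 43 = 11^2 - 13 - 25 = 40
y3 = s (x1 - x3) - y1 mod 43 = 11 * (13 - 40) - 19 = 28

P + Q = (40, 28)


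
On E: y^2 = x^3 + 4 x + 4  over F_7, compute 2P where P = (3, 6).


Doubling: s = (3 x1^2 + a) / (2 y1)
s = (3*3^2 + 4) / (2*6) mod 7 = 2
x3 = s^2 - 2 x1 mod 7 = 2^2 - 2*3 = 5
y3 = s (x1 - x3) - y1 mod 7 = 2 * (3 - 5) - 6 = 4

2P = (5, 4)


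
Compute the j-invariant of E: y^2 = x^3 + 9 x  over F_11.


Delta = -16(4 a^3 + 27 b^2) mod 11 = 6
-1728 * (4 a)^3 = -1728 * (4*9)^3 mod 11 = 6
j = 6 * 6^(-1) mod 11 = 1

j = 1 (mod 11)


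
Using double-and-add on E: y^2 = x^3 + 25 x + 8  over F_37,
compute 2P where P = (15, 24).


k = 2 = 10_2 (binary, LSB first: 01)
Double-and-add from P = (15, 24):
  bit 0 = 0: acc unchanged = O
  bit 1 = 1: acc = O + (19, 4) = (19, 4)

2P = (19, 4)


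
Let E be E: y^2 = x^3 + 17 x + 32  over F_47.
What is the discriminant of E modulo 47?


4 a^3 + 27 b^2 = 4*17^3 + 27*32^2 = 19652 + 27648 = 47300
Delta = -16 * (47300) = -756800
Delta mod 47 = 41

Delta = 41 (mod 47)


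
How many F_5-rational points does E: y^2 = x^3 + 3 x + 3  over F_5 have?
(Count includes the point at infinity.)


For each x in F_5, count y with y^2 = x^3 + 3 x + 3 mod 5:
  x = 3: RHS = 4, y in [2, 3]  -> 2 point(s)
  x = 4: RHS = 4, y in [2, 3]  -> 2 point(s)
Affine points: 4. Add the point at infinity: total = 5.

#E(F_5) = 5


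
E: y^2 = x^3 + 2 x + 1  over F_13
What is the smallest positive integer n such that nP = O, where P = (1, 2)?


Compute successive multiples of P until we hit O:
  1P = (1, 2)
  2P = (2, 0)
  3P = (1, 11)
  4P = O

ord(P) = 4


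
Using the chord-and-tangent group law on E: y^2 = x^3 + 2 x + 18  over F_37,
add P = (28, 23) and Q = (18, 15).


P != Q, so use the chord formula.
s = (y2 - y1) / (x2 - x1) = (29) / (27) mod 37 = 23
x3 = s^2 - x1 - x2 mod 37 = 23^2 - 28 - 18 = 2
y3 = s (x1 - x3) - y1 mod 37 = 23 * (28 - 2) - 23 = 20

P + Q = (2, 20)


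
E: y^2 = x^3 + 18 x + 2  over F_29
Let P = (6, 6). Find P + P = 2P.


Doubling: s = (3 x1^2 + a) / (2 y1)
s = (3*6^2 + 18) / (2*6) mod 29 = 25
x3 = s^2 - 2 x1 mod 29 = 25^2 - 2*6 = 4
y3 = s (x1 - x3) - y1 mod 29 = 25 * (6 - 4) - 6 = 15

2P = (4, 15)


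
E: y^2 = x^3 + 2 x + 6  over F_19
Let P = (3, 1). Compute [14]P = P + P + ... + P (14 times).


k = 14 = 1110_2 (binary, LSB first: 0111)
Double-and-add from P = (3, 1):
  bit 0 = 0: acc unchanged = O
  bit 1 = 1: acc = O + (0, 14) = (0, 14)
  bit 2 = 1: acc = (0, 14) + (16, 12) = (14, 2)
  bit 3 = 1: acc = (14, 2) + (10, 0) = (0, 5)

14P = (0, 5)


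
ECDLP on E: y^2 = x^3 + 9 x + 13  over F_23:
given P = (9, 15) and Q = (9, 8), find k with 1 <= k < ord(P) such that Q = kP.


Enumerate multiples of P until we hit Q = (9, 8):
  1P = (9, 15)
  2P = (13, 2)
  3P = (13, 21)
  4P = (9, 8)
Match found at i = 4.

k = 4


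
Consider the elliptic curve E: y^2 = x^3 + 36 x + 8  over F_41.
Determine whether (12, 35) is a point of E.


Check whether y^2 = x^3 + 36 x + 8 (mod 41) for (x, y) = (12, 35).
LHS: y^2 = 35^2 mod 41 = 36
RHS: x^3 + 36 x + 8 = 12^3 + 36*12 + 8 mod 41 = 36
LHS = RHS

Yes, on the curve


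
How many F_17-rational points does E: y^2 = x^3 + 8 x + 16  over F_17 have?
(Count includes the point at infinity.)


For each x in F_17, count y with y^2 = x^3 + 8 x + 16 mod 17:
  x = 0: RHS = 16, y in [4, 13]  -> 2 point(s)
  x = 1: RHS = 8, y in [5, 12]  -> 2 point(s)
  x = 3: RHS = 16, y in [4, 13]  -> 2 point(s)
  x = 6: RHS = 8, y in [5, 12]  -> 2 point(s)
  x = 9: RHS = 1, y in [1, 16]  -> 2 point(s)
  x = 10: RHS = 8, y in [5, 12]  -> 2 point(s)
  x = 12: RHS = 4, y in [2, 15]  -> 2 point(s)
  x = 14: RHS = 16, y in [4, 13]  -> 2 point(s)
  x = 15: RHS = 9, y in [3, 14]  -> 2 point(s)
Affine points: 18. Add the point at infinity: total = 19.

#E(F_17) = 19


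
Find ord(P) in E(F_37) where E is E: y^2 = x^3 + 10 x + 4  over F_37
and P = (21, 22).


Compute successive multiples of P until we hit O:
  1P = (21, 22)
  2P = (29, 35)
  3P = (33, 14)
  4P = (4, 16)
  5P = (28, 6)
  6P = (34, 13)
  7P = (7, 11)
  8P = (20, 29)
  ... (continuing to 28P)
  28P = O

ord(P) = 28


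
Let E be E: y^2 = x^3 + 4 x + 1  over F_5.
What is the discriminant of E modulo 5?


4 a^3 + 27 b^2 = 4*4^3 + 27*1^2 = 256 + 27 = 283
Delta = -16 * (283) = -4528
Delta mod 5 = 2

Delta = 2 (mod 5)


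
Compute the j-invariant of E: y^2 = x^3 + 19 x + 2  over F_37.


Delta = -16(4 a^3 + 27 b^2) mod 37 = 3
-1728 * (4 a)^3 = -1728 * (4*19)^3 mod 37 = 14
j = 14 * 3^(-1) mod 37 = 17

j = 17 (mod 37)


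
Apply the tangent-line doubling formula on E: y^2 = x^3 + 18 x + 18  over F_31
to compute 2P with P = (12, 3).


Doubling: s = (3 x1^2 + a) / (2 y1)
s = (3*12^2 + 18) / (2*3) mod 31 = 13
x3 = s^2 - 2 x1 mod 31 = 13^2 - 2*12 = 21
y3 = s (x1 - x3) - y1 mod 31 = 13 * (12 - 21) - 3 = 4

2P = (21, 4)


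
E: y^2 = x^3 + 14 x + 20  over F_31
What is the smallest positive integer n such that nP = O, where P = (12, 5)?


Compute successive multiples of P until we hit O:
  1P = (12, 5)
  2P = (1, 2)
  3P = (15, 28)
  4P = (18, 11)
  5P = (2, 5)
  6P = (17, 26)
  7P = (6, 14)
  8P = (23, 27)
  ... (continuing to 28P)
  28P = O

ord(P) = 28


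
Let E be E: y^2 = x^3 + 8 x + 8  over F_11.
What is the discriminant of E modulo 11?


4 a^3 + 27 b^2 = 4*8^3 + 27*8^2 = 2048 + 1728 = 3776
Delta = -16 * (3776) = -60416
Delta mod 11 = 7

Delta = 7 (mod 11)


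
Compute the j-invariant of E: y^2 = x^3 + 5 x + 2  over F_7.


Delta = -16(4 a^3 + 27 b^2) mod 7 = 2
-1728 * (4 a)^3 = -1728 * (4*5)^3 mod 7 = 6
j = 6 * 2^(-1) mod 7 = 3

j = 3 (mod 7)


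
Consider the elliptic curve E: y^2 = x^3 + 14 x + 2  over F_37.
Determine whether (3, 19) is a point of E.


Check whether y^2 = x^3 + 14 x + 2 (mod 37) for (x, y) = (3, 19).
LHS: y^2 = 19^2 mod 37 = 28
RHS: x^3 + 14 x + 2 = 3^3 + 14*3 + 2 mod 37 = 34
LHS != RHS

No, not on the curve


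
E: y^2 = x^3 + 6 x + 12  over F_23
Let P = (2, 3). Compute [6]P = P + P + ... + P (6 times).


k = 6 = 110_2 (binary, LSB first: 011)
Double-and-add from P = (2, 3):
  bit 0 = 0: acc unchanged = O
  bit 1 = 1: acc = O + (5, 11) = (5, 11)
  bit 2 = 1: acc = (5, 11) + (19, 19) = (12, 8)

6P = (12, 8)


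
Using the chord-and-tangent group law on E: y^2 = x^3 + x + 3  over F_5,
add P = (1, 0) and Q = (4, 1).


P != Q, so use the chord formula.
s = (y2 - y1) / (x2 - x1) = (1) / (3) mod 5 = 2
x3 = s^2 - x1 - x2 mod 5 = 2^2 - 1 - 4 = 4
y3 = s (x1 - x3) - y1 mod 5 = 2 * (1 - 4) - 0 = 4

P + Q = (4, 4)


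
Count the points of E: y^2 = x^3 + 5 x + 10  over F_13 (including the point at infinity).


For each x in F_13, count y with y^2 = x^3 + 5 x + 10 mod 13:
  x = 0: RHS = 10, y in [6, 7]  -> 2 point(s)
  x = 1: RHS = 3, y in [4, 9]  -> 2 point(s)
  x = 3: RHS = 0, y in [0]  -> 1 point(s)
  x = 4: RHS = 3, y in [4, 9]  -> 2 point(s)
  x = 5: RHS = 4, y in [2, 11]  -> 2 point(s)
  x = 6: RHS = 9, y in [3, 10]  -> 2 point(s)
  x = 8: RHS = 3, y in [4, 9]  -> 2 point(s)
  x = 9: RHS = 4, y in [2, 11]  -> 2 point(s)
  x = 12: RHS = 4, y in [2, 11]  -> 2 point(s)
Affine points: 17. Add the point at infinity: total = 18.

#E(F_13) = 18
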